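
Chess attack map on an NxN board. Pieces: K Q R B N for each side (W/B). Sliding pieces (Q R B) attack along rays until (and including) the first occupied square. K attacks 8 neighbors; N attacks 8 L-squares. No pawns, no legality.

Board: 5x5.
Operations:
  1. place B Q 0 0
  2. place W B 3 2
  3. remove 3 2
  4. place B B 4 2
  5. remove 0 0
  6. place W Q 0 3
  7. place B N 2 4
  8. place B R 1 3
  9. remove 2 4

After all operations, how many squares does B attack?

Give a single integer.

Answer: 11

Derivation:
Op 1: place BQ@(0,0)
Op 2: place WB@(3,2)
Op 3: remove (3,2)
Op 4: place BB@(4,2)
Op 5: remove (0,0)
Op 6: place WQ@(0,3)
Op 7: place BN@(2,4)
Op 8: place BR@(1,3)
Op 9: remove (2,4)
Per-piece attacks for B:
  BR@(1,3): attacks (1,4) (1,2) (1,1) (1,0) (2,3) (3,3) (4,3) (0,3) [ray(-1,0) blocked at (0,3)]
  BB@(4,2): attacks (3,3) (2,4) (3,1) (2,0)
Union (11 distinct): (0,3) (1,0) (1,1) (1,2) (1,4) (2,0) (2,3) (2,4) (3,1) (3,3) (4,3)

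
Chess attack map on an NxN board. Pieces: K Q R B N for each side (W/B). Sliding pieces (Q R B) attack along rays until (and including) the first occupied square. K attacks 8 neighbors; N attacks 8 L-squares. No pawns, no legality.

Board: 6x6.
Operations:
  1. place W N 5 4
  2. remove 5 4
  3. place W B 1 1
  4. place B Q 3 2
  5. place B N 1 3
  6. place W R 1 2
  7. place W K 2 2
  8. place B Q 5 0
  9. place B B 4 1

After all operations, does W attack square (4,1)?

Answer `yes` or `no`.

Answer: no

Derivation:
Op 1: place WN@(5,4)
Op 2: remove (5,4)
Op 3: place WB@(1,1)
Op 4: place BQ@(3,2)
Op 5: place BN@(1,3)
Op 6: place WR@(1,2)
Op 7: place WK@(2,2)
Op 8: place BQ@(5,0)
Op 9: place BB@(4,1)
Per-piece attacks for W:
  WB@(1,1): attacks (2,2) (2,0) (0,2) (0,0) [ray(1,1) blocked at (2,2)]
  WR@(1,2): attacks (1,3) (1,1) (2,2) (0,2) [ray(0,1) blocked at (1,3); ray(0,-1) blocked at (1,1); ray(1,0) blocked at (2,2)]
  WK@(2,2): attacks (2,3) (2,1) (3,2) (1,2) (3,3) (3,1) (1,3) (1,1)
W attacks (4,1): no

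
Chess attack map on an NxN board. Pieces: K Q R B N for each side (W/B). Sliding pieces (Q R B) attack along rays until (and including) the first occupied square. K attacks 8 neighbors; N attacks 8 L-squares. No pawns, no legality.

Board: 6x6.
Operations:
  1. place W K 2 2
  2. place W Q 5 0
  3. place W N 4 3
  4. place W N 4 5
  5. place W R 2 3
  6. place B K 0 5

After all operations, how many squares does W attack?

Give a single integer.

Op 1: place WK@(2,2)
Op 2: place WQ@(5,0)
Op 3: place WN@(4,3)
Op 4: place WN@(4,5)
Op 5: place WR@(2,3)
Op 6: place BK@(0,5)
Per-piece attacks for W:
  WK@(2,2): attacks (2,3) (2,1) (3,2) (1,2) (3,3) (3,1) (1,3) (1,1)
  WR@(2,3): attacks (2,4) (2,5) (2,2) (3,3) (4,3) (1,3) (0,3) [ray(0,-1) blocked at (2,2); ray(1,0) blocked at (4,3)]
  WN@(4,3): attacks (5,5) (3,5) (2,4) (5,1) (3,1) (2,2)
  WN@(4,5): attacks (5,3) (3,3) (2,4)
  WQ@(5,0): attacks (5,1) (5,2) (5,3) (5,4) (5,5) (4,0) (3,0) (2,0) (1,0) (0,0) (4,1) (3,2) (2,3) [ray(-1,1) blocked at (2,3)]
Union (25 distinct): (0,0) (0,3) (1,0) (1,1) (1,2) (1,3) (2,0) (2,1) (2,2) (2,3) (2,4) (2,5) (3,0) (3,1) (3,2) (3,3) (3,5) (4,0) (4,1) (4,3) (5,1) (5,2) (5,3) (5,4) (5,5)

Answer: 25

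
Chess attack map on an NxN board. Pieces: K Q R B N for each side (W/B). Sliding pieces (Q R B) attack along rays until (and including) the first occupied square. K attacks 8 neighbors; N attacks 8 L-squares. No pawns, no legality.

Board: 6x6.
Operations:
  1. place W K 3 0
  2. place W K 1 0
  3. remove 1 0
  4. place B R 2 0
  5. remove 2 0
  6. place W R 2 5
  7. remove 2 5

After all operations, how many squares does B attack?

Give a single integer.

Op 1: place WK@(3,0)
Op 2: place WK@(1,0)
Op 3: remove (1,0)
Op 4: place BR@(2,0)
Op 5: remove (2,0)
Op 6: place WR@(2,5)
Op 7: remove (2,5)
Per-piece attacks for B:
Union (0 distinct): (none)

Answer: 0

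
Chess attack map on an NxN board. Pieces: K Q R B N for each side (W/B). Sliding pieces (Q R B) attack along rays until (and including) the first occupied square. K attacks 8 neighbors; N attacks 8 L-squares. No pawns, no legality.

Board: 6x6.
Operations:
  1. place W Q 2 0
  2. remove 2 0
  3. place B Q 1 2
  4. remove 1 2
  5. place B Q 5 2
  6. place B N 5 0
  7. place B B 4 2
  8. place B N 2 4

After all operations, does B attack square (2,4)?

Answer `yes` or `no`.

Answer: yes

Derivation:
Op 1: place WQ@(2,0)
Op 2: remove (2,0)
Op 3: place BQ@(1,2)
Op 4: remove (1,2)
Op 5: place BQ@(5,2)
Op 6: place BN@(5,0)
Op 7: place BB@(4,2)
Op 8: place BN@(2,4)
Per-piece attacks for B:
  BN@(2,4): attacks (4,5) (0,5) (3,2) (4,3) (1,2) (0,3)
  BB@(4,2): attacks (5,3) (5,1) (3,3) (2,4) (3,1) (2,0) [ray(-1,1) blocked at (2,4)]
  BN@(5,0): attacks (4,2) (3,1)
  BQ@(5,2): attacks (5,3) (5,4) (5,5) (5,1) (5,0) (4,2) (4,3) (3,4) (2,5) (4,1) (3,0) [ray(0,-1) blocked at (5,0); ray(-1,0) blocked at (4,2)]
B attacks (2,4): yes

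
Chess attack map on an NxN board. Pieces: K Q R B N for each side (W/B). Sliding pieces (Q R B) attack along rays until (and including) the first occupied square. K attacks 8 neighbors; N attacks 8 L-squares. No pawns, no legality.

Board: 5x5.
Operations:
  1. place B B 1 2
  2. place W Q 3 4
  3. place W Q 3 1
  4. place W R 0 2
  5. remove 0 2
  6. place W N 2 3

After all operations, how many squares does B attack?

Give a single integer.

Answer: 5

Derivation:
Op 1: place BB@(1,2)
Op 2: place WQ@(3,4)
Op 3: place WQ@(3,1)
Op 4: place WR@(0,2)
Op 5: remove (0,2)
Op 6: place WN@(2,3)
Per-piece attacks for B:
  BB@(1,2): attacks (2,3) (2,1) (3,0) (0,3) (0,1) [ray(1,1) blocked at (2,3)]
Union (5 distinct): (0,1) (0,3) (2,1) (2,3) (3,0)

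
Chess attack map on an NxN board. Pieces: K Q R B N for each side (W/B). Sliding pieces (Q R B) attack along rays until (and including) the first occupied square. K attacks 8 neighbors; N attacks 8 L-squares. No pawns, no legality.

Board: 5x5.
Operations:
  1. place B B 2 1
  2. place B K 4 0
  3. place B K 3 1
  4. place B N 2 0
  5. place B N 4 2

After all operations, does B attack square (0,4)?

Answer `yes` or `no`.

Op 1: place BB@(2,1)
Op 2: place BK@(4,0)
Op 3: place BK@(3,1)
Op 4: place BN@(2,0)
Op 5: place BN@(4,2)
Per-piece attacks for B:
  BN@(2,0): attacks (3,2) (4,1) (1,2) (0,1)
  BB@(2,1): attacks (3,2) (4,3) (3,0) (1,2) (0,3) (1,0)
  BK@(3,1): attacks (3,2) (3,0) (4,1) (2,1) (4,2) (4,0) (2,2) (2,0)
  BK@(4,0): attacks (4,1) (3,0) (3,1)
  BN@(4,2): attacks (3,4) (2,3) (3,0) (2,1)
B attacks (0,4): no

Answer: no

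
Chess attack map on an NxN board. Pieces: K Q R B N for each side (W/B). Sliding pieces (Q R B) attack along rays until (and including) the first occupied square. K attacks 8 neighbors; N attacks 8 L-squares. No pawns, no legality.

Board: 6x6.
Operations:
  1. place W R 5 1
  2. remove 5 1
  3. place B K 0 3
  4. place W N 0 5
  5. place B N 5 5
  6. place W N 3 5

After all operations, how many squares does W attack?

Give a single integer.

Op 1: place WR@(5,1)
Op 2: remove (5,1)
Op 3: place BK@(0,3)
Op 4: place WN@(0,5)
Op 5: place BN@(5,5)
Op 6: place WN@(3,5)
Per-piece attacks for W:
  WN@(0,5): attacks (1,3) (2,4)
  WN@(3,5): attacks (4,3) (5,4) (2,3) (1,4)
Union (6 distinct): (1,3) (1,4) (2,3) (2,4) (4,3) (5,4)

Answer: 6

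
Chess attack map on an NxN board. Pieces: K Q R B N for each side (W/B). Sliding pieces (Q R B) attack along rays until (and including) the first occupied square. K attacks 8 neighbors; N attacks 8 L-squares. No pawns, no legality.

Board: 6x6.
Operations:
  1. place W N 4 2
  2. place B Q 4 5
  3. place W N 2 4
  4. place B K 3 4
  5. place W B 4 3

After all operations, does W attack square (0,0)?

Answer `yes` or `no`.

Answer: no

Derivation:
Op 1: place WN@(4,2)
Op 2: place BQ@(4,5)
Op 3: place WN@(2,4)
Op 4: place BK@(3,4)
Op 5: place WB@(4,3)
Per-piece attacks for W:
  WN@(2,4): attacks (4,5) (0,5) (3,2) (4,3) (1,2) (0,3)
  WN@(4,2): attacks (5,4) (3,4) (2,3) (5,0) (3,0) (2,1)
  WB@(4,3): attacks (5,4) (5,2) (3,4) (3,2) (2,1) (1,0) [ray(-1,1) blocked at (3,4)]
W attacks (0,0): no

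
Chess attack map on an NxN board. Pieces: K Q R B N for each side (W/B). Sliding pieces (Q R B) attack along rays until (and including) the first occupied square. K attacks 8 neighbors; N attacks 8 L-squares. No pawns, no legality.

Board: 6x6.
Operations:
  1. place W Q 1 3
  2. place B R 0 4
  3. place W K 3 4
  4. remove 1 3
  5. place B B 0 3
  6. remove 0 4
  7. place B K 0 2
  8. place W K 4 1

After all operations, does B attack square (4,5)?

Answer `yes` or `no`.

Answer: no

Derivation:
Op 1: place WQ@(1,3)
Op 2: place BR@(0,4)
Op 3: place WK@(3,4)
Op 4: remove (1,3)
Op 5: place BB@(0,3)
Op 6: remove (0,4)
Op 7: place BK@(0,2)
Op 8: place WK@(4,1)
Per-piece attacks for B:
  BK@(0,2): attacks (0,3) (0,1) (1,2) (1,3) (1,1)
  BB@(0,3): attacks (1,4) (2,5) (1,2) (2,1) (3,0)
B attacks (4,5): no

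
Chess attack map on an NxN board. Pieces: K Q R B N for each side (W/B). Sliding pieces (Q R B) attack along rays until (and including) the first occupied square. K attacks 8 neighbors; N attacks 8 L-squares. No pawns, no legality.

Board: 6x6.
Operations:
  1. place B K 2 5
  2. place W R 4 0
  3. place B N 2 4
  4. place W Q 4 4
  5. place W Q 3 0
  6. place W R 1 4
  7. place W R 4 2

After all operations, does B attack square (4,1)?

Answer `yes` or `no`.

Answer: no

Derivation:
Op 1: place BK@(2,5)
Op 2: place WR@(4,0)
Op 3: place BN@(2,4)
Op 4: place WQ@(4,4)
Op 5: place WQ@(3,0)
Op 6: place WR@(1,4)
Op 7: place WR@(4,2)
Per-piece attacks for B:
  BN@(2,4): attacks (4,5) (0,5) (3,2) (4,3) (1,2) (0,3)
  BK@(2,5): attacks (2,4) (3,5) (1,5) (3,4) (1,4)
B attacks (4,1): no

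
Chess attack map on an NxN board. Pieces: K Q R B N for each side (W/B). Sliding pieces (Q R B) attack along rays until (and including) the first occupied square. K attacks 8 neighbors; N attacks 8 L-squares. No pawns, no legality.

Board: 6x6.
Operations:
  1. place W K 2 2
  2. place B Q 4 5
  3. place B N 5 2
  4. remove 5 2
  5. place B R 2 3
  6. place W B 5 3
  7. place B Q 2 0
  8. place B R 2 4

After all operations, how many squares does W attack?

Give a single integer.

Answer: 12

Derivation:
Op 1: place WK@(2,2)
Op 2: place BQ@(4,5)
Op 3: place BN@(5,2)
Op 4: remove (5,2)
Op 5: place BR@(2,3)
Op 6: place WB@(5,3)
Op 7: place BQ@(2,0)
Op 8: place BR@(2,4)
Per-piece attacks for W:
  WK@(2,2): attacks (2,3) (2,1) (3,2) (1,2) (3,3) (3,1) (1,3) (1,1)
  WB@(5,3): attacks (4,4) (3,5) (4,2) (3,1) (2,0) [ray(-1,-1) blocked at (2,0)]
Union (12 distinct): (1,1) (1,2) (1,3) (2,0) (2,1) (2,3) (3,1) (3,2) (3,3) (3,5) (4,2) (4,4)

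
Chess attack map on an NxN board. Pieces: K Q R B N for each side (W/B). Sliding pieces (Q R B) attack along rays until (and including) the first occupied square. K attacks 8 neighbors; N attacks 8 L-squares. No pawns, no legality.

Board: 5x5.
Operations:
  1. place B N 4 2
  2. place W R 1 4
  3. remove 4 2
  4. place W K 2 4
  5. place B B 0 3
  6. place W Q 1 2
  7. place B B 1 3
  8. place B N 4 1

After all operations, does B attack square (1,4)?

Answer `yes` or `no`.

Op 1: place BN@(4,2)
Op 2: place WR@(1,4)
Op 3: remove (4,2)
Op 4: place WK@(2,4)
Op 5: place BB@(0,3)
Op 6: place WQ@(1,2)
Op 7: place BB@(1,3)
Op 8: place BN@(4,1)
Per-piece attacks for B:
  BB@(0,3): attacks (1,4) (1,2) [ray(1,1) blocked at (1,4); ray(1,-1) blocked at (1,2)]
  BB@(1,3): attacks (2,4) (2,2) (3,1) (4,0) (0,4) (0,2) [ray(1,1) blocked at (2,4)]
  BN@(4,1): attacks (3,3) (2,2) (2,0)
B attacks (1,4): yes

Answer: yes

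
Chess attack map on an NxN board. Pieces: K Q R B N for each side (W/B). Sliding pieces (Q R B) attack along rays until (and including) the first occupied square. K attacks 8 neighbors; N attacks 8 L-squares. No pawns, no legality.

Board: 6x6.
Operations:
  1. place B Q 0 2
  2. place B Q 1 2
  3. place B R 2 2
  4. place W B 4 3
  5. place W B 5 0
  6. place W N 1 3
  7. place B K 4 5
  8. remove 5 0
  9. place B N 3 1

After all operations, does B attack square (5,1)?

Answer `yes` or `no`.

Answer: no

Derivation:
Op 1: place BQ@(0,2)
Op 2: place BQ@(1,2)
Op 3: place BR@(2,2)
Op 4: place WB@(4,3)
Op 5: place WB@(5,0)
Op 6: place WN@(1,3)
Op 7: place BK@(4,5)
Op 8: remove (5,0)
Op 9: place BN@(3,1)
Per-piece attacks for B:
  BQ@(0,2): attacks (0,3) (0,4) (0,5) (0,1) (0,0) (1,2) (1,3) (1,1) (2,0) [ray(1,0) blocked at (1,2); ray(1,1) blocked at (1,3)]
  BQ@(1,2): attacks (1,3) (1,1) (1,0) (2,2) (0,2) (2,3) (3,4) (4,5) (2,1) (3,0) (0,3) (0,1) [ray(0,1) blocked at (1,3); ray(1,0) blocked at (2,2); ray(-1,0) blocked at (0,2); ray(1,1) blocked at (4,5)]
  BR@(2,2): attacks (2,3) (2,4) (2,5) (2,1) (2,0) (3,2) (4,2) (5,2) (1,2) [ray(-1,0) blocked at (1,2)]
  BN@(3,1): attacks (4,3) (5,2) (2,3) (1,2) (5,0) (1,0)
  BK@(4,5): attacks (4,4) (5,5) (3,5) (5,4) (3,4)
B attacks (5,1): no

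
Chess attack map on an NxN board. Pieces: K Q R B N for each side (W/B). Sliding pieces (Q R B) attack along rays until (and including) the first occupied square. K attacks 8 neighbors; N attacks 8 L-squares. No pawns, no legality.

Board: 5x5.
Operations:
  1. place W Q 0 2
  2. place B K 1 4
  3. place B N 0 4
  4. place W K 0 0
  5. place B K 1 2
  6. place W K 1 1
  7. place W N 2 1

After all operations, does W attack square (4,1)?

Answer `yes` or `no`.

Op 1: place WQ@(0,2)
Op 2: place BK@(1,4)
Op 3: place BN@(0,4)
Op 4: place WK@(0,0)
Op 5: place BK@(1,2)
Op 6: place WK@(1,1)
Op 7: place WN@(2,1)
Per-piece attacks for W:
  WK@(0,0): attacks (0,1) (1,0) (1,1)
  WQ@(0,2): attacks (0,3) (0,4) (0,1) (0,0) (1,2) (1,3) (2,4) (1,1) [ray(0,1) blocked at (0,4); ray(0,-1) blocked at (0,0); ray(1,0) blocked at (1,2); ray(1,-1) blocked at (1,1)]
  WK@(1,1): attacks (1,2) (1,0) (2,1) (0,1) (2,2) (2,0) (0,2) (0,0)
  WN@(2,1): attacks (3,3) (4,2) (1,3) (0,2) (4,0) (0,0)
W attacks (4,1): no

Answer: no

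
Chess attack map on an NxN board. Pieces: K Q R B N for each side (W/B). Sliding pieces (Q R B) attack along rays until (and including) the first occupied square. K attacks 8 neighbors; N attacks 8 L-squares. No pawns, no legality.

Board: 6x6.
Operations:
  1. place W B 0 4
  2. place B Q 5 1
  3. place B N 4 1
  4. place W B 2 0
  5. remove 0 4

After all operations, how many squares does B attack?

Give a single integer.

Op 1: place WB@(0,4)
Op 2: place BQ@(5,1)
Op 3: place BN@(4,1)
Op 4: place WB@(2,0)
Op 5: remove (0,4)
Per-piece attacks for B:
  BN@(4,1): attacks (5,3) (3,3) (2,2) (2,0)
  BQ@(5,1): attacks (5,2) (5,3) (5,4) (5,5) (5,0) (4,1) (4,2) (3,3) (2,4) (1,5) (4,0) [ray(-1,0) blocked at (4,1)]
Union (13 distinct): (1,5) (2,0) (2,2) (2,4) (3,3) (4,0) (4,1) (4,2) (5,0) (5,2) (5,3) (5,4) (5,5)

Answer: 13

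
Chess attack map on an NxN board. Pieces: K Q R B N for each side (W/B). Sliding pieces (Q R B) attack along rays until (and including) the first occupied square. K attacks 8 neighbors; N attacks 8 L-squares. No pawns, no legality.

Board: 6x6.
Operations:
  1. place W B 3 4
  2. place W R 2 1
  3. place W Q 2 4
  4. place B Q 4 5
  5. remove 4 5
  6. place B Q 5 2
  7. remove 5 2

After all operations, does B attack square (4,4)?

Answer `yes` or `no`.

Op 1: place WB@(3,4)
Op 2: place WR@(2,1)
Op 3: place WQ@(2,4)
Op 4: place BQ@(4,5)
Op 5: remove (4,5)
Op 6: place BQ@(5,2)
Op 7: remove (5,2)
Per-piece attacks for B:
B attacks (4,4): no

Answer: no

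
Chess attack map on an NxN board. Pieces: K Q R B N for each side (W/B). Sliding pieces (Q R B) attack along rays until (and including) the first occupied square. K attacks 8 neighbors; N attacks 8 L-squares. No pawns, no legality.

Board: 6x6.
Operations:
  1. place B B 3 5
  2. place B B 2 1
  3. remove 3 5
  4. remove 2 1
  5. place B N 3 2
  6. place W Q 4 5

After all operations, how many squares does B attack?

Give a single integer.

Op 1: place BB@(3,5)
Op 2: place BB@(2,1)
Op 3: remove (3,5)
Op 4: remove (2,1)
Op 5: place BN@(3,2)
Op 6: place WQ@(4,5)
Per-piece attacks for B:
  BN@(3,2): attacks (4,4) (5,3) (2,4) (1,3) (4,0) (5,1) (2,0) (1,1)
Union (8 distinct): (1,1) (1,3) (2,0) (2,4) (4,0) (4,4) (5,1) (5,3)

Answer: 8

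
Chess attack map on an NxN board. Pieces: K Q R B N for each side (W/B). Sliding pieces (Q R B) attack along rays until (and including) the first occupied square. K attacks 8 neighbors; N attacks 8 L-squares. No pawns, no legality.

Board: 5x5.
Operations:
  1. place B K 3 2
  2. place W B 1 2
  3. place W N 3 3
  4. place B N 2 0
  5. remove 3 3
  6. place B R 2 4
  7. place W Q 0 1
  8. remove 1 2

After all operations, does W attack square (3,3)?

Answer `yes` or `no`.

Answer: no

Derivation:
Op 1: place BK@(3,2)
Op 2: place WB@(1,2)
Op 3: place WN@(3,3)
Op 4: place BN@(2,0)
Op 5: remove (3,3)
Op 6: place BR@(2,4)
Op 7: place WQ@(0,1)
Op 8: remove (1,2)
Per-piece attacks for W:
  WQ@(0,1): attacks (0,2) (0,3) (0,4) (0,0) (1,1) (2,1) (3,1) (4,1) (1,2) (2,3) (3,4) (1,0)
W attacks (3,3): no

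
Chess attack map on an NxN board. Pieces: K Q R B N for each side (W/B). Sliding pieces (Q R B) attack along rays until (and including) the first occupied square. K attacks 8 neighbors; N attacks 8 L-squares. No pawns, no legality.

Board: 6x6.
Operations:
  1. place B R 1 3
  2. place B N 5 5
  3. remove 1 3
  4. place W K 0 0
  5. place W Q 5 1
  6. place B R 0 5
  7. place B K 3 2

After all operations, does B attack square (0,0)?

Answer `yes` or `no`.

Answer: yes

Derivation:
Op 1: place BR@(1,3)
Op 2: place BN@(5,5)
Op 3: remove (1,3)
Op 4: place WK@(0,0)
Op 5: place WQ@(5,1)
Op 6: place BR@(0,5)
Op 7: place BK@(3,2)
Per-piece attacks for B:
  BR@(0,5): attacks (0,4) (0,3) (0,2) (0,1) (0,0) (1,5) (2,5) (3,5) (4,5) (5,5) [ray(0,-1) blocked at (0,0); ray(1,0) blocked at (5,5)]
  BK@(3,2): attacks (3,3) (3,1) (4,2) (2,2) (4,3) (4,1) (2,3) (2,1)
  BN@(5,5): attacks (4,3) (3,4)
B attacks (0,0): yes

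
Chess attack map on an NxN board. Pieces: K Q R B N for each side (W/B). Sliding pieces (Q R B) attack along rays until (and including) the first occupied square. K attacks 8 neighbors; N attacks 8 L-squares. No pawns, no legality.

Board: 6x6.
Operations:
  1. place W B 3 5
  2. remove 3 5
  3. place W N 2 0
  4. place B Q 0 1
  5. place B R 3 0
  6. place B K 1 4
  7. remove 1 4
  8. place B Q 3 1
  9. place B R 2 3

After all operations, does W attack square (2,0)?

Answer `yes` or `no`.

Answer: no

Derivation:
Op 1: place WB@(3,5)
Op 2: remove (3,5)
Op 3: place WN@(2,0)
Op 4: place BQ@(0,1)
Op 5: place BR@(3,0)
Op 6: place BK@(1,4)
Op 7: remove (1,4)
Op 8: place BQ@(3,1)
Op 9: place BR@(2,3)
Per-piece attacks for W:
  WN@(2,0): attacks (3,2) (4,1) (1,2) (0,1)
W attacks (2,0): no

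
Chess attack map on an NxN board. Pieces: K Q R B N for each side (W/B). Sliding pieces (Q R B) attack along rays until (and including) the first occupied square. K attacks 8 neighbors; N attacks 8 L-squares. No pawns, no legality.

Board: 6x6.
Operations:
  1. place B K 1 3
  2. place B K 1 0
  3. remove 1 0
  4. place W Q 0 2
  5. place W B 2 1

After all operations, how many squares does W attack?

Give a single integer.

Op 1: place BK@(1,3)
Op 2: place BK@(1,0)
Op 3: remove (1,0)
Op 4: place WQ@(0,2)
Op 5: place WB@(2,1)
Per-piece attacks for W:
  WQ@(0,2): attacks (0,3) (0,4) (0,5) (0,1) (0,0) (1,2) (2,2) (3,2) (4,2) (5,2) (1,3) (1,1) (2,0) [ray(1,1) blocked at (1,3)]
  WB@(2,1): attacks (3,2) (4,3) (5,4) (3,0) (1,2) (0,3) (1,0)
Union (17 distinct): (0,0) (0,1) (0,3) (0,4) (0,5) (1,0) (1,1) (1,2) (1,3) (2,0) (2,2) (3,0) (3,2) (4,2) (4,3) (5,2) (5,4)

Answer: 17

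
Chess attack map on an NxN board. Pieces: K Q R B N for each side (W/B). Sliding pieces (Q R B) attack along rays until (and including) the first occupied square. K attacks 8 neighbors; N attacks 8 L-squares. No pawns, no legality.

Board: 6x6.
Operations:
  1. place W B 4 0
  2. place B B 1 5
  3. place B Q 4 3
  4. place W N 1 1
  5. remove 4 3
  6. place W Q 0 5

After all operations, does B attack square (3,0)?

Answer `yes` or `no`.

Op 1: place WB@(4,0)
Op 2: place BB@(1,5)
Op 3: place BQ@(4,3)
Op 4: place WN@(1,1)
Op 5: remove (4,3)
Op 6: place WQ@(0,5)
Per-piece attacks for B:
  BB@(1,5): attacks (2,4) (3,3) (4,2) (5,1) (0,4)
B attacks (3,0): no

Answer: no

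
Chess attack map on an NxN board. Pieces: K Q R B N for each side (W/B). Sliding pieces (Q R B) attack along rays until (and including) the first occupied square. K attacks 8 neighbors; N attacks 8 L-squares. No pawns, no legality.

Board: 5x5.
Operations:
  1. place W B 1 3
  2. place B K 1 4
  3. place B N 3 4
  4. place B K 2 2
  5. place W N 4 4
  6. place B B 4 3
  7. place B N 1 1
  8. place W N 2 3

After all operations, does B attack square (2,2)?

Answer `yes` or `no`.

Answer: yes

Derivation:
Op 1: place WB@(1,3)
Op 2: place BK@(1,4)
Op 3: place BN@(3,4)
Op 4: place BK@(2,2)
Op 5: place WN@(4,4)
Op 6: place BB@(4,3)
Op 7: place BN@(1,1)
Op 8: place WN@(2,3)
Per-piece attacks for B:
  BN@(1,1): attacks (2,3) (3,2) (0,3) (3,0)
  BK@(1,4): attacks (1,3) (2,4) (0,4) (2,3) (0,3)
  BK@(2,2): attacks (2,3) (2,1) (3,2) (1,2) (3,3) (3,1) (1,3) (1,1)
  BN@(3,4): attacks (4,2) (2,2) (1,3)
  BB@(4,3): attacks (3,4) (3,2) (2,1) (1,0) [ray(-1,1) blocked at (3,4)]
B attacks (2,2): yes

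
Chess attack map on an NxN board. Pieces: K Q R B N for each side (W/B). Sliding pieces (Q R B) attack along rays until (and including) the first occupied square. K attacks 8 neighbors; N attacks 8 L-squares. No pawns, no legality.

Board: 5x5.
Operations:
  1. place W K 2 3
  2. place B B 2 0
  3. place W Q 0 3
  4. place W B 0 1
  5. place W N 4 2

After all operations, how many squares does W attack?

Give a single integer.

Answer: 15

Derivation:
Op 1: place WK@(2,3)
Op 2: place BB@(2,0)
Op 3: place WQ@(0,3)
Op 4: place WB@(0,1)
Op 5: place WN@(4,2)
Per-piece attacks for W:
  WB@(0,1): attacks (1,2) (2,3) (1,0) [ray(1,1) blocked at (2,3)]
  WQ@(0,3): attacks (0,4) (0,2) (0,1) (1,3) (2,3) (1,4) (1,2) (2,1) (3,0) [ray(0,-1) blocked at (0,1); ray(1,0) blocked at (2,3)]
  WK@(2,3): attacks (2,4) (2,2) (3,3) (1,3) (3,4) (3,2) (1,4) (1,2)
  WN@(4,2): attacks (3,4) (2,3) (3,0) (2,1)
Union (15 distinct): (0,1) (0,2) (0,4) (1,0) (1,2) (1,3) (1,4) (2,1) (2,2) (2,3) (2,4) (3,0) (3,2) (3,3) (3,4)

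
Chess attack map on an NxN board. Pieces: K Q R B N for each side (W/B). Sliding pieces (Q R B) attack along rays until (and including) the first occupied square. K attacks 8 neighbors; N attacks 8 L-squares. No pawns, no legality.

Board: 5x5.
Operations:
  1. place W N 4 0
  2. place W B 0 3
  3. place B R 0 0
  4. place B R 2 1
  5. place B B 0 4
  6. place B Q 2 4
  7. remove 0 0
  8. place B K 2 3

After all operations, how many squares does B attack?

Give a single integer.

Answer: 19

Derivation:
Op 1: place WN@(4,0)
Op 2: place WB@(0,3)
Op 3: place BR@(0,0)
Op 4: place BR@(2,1)
Op 5: place BB@(0,4)
Op 6: place BQ@(2,4)
Op 7: remove (0,0)
Op 8: place BK@(2,3)
Per-piece attacks for B:
  BB@(0,4): attacks (1,3) (2,2) (3,1) (4,0) [ray(1,-1) blocked at (4,0)]
  BR@(2,1): attacks (2,2) (2,3) (2,0) (3,1) (4,1) (1,1) (0,1) [ray(0,1) blocked at (2,3)]
  BK@(2,3): attacks (2,4) (2,2) (3,3) (1,3) (3,4) (3,2) (1,4) (1,2)
  BQ@(2,4): attacks (2,3) (3,4) (4,4) (1,4) (0,4) (3,3) (4,2) (1,3) (0,2) [ray(0,-1) blocked at (2,3); ray(-1,0) blocked at (0,4)]
Union (19 distinct): (0,1) (0,2) (0,4) (1,1) (1,2) (1,3) (1,4) (2,0) (2,2) (2,3) (2,4) (3,1) (3,2) (3,3) (3,4) (4,0) (4,1) (4,2) (4,4)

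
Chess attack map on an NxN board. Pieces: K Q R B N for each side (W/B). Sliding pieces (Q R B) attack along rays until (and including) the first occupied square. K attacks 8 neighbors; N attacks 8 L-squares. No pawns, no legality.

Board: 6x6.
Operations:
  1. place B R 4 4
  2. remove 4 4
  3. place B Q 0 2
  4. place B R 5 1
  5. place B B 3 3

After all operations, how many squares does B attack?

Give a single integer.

Answer: 25

Derivation:
Op 1: place BR@(4,4)
Op 2: remove (4,4)
Op 3: place BQ@(0,2)
Op 4: place BR@(5,1)
Op 5: place BB@(3,3)
Per-piece attacks for B:
  BQ@(0,2): attacks (0,3) (0,4) (0,5) (0,1) (0,0) (1,2) (2,2) (3,2) (4,2) (5,2) (1,3) (2,4) (3,5) (1,1) (2,0)
  BB@(3,3): attacks (4,4) (5,5) (4,2) (5,1) (2,4) (1,5) (2,2) (1,1) (0,0) [ray(1,-1) blocked at (5,1)]
  BR@(5,1): attacks (5,2) (5,3) (5,4) (5,5) (5,0) (4,1) (3,1) (2,1) (1,1) (0,1)
Union (25 distinct): (0,0) (0,1) (0,3) (0,4) (0,5) (1,1) (1,2) (1,3) (1,5) (2,0) (2,1) (2,2) (2,4) (3,1) (3,2) (3,5) (4,1) (4,2) (4,4) (5,0) (5,1) (5,2) (5,3) (5,4) (5,5)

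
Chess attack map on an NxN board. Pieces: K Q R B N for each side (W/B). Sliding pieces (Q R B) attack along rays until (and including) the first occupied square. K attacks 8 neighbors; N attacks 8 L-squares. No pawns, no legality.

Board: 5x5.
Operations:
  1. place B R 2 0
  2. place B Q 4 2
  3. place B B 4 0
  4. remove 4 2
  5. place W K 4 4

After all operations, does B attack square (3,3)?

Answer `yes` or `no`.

Op 1: place BR@(2,0)
Op 2: place BQ@(4,2)
Op 3: place BB@(4,0)
Op 4: remove (4,2)
Op 5: place WK@(4,4)
Per-piece attacks for B:
  BR@(2,0): attacks (2,1) (2,2) (2,3) (2,4) (3,0) (4,0) (1,0) (0,0) [ray(1,0) blocked at (4,0)]
  BB@(4,0): attacks (3,1) (2,2) (1,3) (0,4)
B attacks (3,3): no

Answer: no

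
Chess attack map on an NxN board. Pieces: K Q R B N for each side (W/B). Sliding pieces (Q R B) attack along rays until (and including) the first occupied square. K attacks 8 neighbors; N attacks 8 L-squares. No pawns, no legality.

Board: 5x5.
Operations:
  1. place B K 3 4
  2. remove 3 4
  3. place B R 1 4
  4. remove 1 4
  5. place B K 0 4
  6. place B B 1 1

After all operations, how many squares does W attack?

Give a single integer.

Answer: 0

Derivation:
Op 1: place BK@(3,4)
Op 2: remove (3,4)
Op 3: place BR@(1,4)
Op 4: remove (1,4)
Op 5: place BK@(0,4)
Op 6: place BB@(1,1)
Per-piece attacks for W:
Union (0 distinct): (none)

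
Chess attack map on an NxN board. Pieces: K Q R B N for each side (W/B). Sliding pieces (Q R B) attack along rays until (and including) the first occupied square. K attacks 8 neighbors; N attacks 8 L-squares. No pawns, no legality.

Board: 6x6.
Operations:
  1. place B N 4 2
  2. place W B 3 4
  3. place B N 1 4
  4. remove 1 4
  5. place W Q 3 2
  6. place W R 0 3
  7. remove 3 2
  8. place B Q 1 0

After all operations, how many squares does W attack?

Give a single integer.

Op 1: place BN@(4,2)
Op 2: place WB@(3,4)
Op 3: place BN@(1,4)
Op 4: remove (1,4)
Op 5: place WQ@(3,2)
Op 6: place WR@(0,3)
Op 7: remove (3,2)
Op 8: place BQ@(1,0)
Per-piece attacks for W:
  WR@(0,3): attacks (0,4) (0,5) (0,2) (0,1) (0,0) (1,3) (2,3) (3,3) (4,3) (5,3)
  WB@(3,4): attacks (4,5) (4,3) (5,2) (2,5) (2,3) (1,2) (0,1)
Union (14 distinct): (0,0) (0,1) (0,2) (0,4) (0,5) (1,2) (1,3) (2,3) (2,5) (3,3) (4,3) (4,5) (5,2) (5,3)

Answer: 14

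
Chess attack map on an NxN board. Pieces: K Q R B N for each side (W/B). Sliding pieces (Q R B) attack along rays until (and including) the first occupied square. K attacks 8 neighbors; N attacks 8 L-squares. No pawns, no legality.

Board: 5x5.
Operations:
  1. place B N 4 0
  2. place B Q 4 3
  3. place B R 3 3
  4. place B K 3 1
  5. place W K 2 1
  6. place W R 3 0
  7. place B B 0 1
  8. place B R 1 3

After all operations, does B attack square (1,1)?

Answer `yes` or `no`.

Op 1: place BN@(4,0)
Op 2: place BQ@(4,3)
Op 3: place BR@(3,3)
Op 4: place BK@(3,1)
Op 5: place WK@(2,1)
Op 6: place WR@(3,0)
Op 7: place BB@(0,1)
Op 8: place BR@(1,3)
Per-piece attacks for B:
  BB@(0,1): attacks (1,2) (2,3) (3,4) (1,0)
  BR@(1,3): attacks (1,4) (1,2) (1,1) (1,0) (2,3) (3,3) (0,3) [ray(1,0) blocked at (3,3)]
  BK@(3,1): attacks (3,2) (3,0) (4,1) (2,1) (4,2) (4,0) (2,2) (2,0)
  BR@(3,3): attacks (3,4) (3,2) (3,1) (4,3) (2,3) (1,3) [ray(0,-1) blocked at (3,1); ray(1,0) blocked at (4,3); ray(-1,0) blocked at (1,3)]
  BN@(4,0): attacks (3,2) (2,1)
  BQ@(4,3): attacks (4,4) (4,2) (4,1) (4,0) (3,3) (3,4) (3,2) (2,1) [ray(0,-1) blocked at (4,0); ray(-1,0) blocked at (3,3); ray(-1,-1) blocked at (2,1)]
B attacks (1,1): yes

Answer: yes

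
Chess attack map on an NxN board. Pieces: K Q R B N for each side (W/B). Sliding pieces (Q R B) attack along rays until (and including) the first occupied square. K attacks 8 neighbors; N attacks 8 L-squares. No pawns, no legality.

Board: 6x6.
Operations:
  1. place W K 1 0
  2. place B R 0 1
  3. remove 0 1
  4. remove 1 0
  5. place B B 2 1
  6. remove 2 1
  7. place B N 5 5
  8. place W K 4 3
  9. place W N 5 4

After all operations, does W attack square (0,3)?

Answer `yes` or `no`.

Answer: no

Derivation:
Op 1: place WK@(1,0)
Op 2: place BR@(0,1)
Op 3: remove (0,1)
Op 4: remove (1,0)
Op 5: place BB@(2,1)
Op 6: remove (2,1)
Op 7: place BN@(5,5)
Op 8: place WK@(4,3)
Op 9: place WN@(5,4)
Per-piece attacks for W:
  WK@(4,3): attacks (4,4) (4,2) (5,3) (3,3) (5,4) (5,2) (3,4) (3,2)
  WN@(5,4): attacks (3,5) (4,2) (3,3)
W attacks (0,3): no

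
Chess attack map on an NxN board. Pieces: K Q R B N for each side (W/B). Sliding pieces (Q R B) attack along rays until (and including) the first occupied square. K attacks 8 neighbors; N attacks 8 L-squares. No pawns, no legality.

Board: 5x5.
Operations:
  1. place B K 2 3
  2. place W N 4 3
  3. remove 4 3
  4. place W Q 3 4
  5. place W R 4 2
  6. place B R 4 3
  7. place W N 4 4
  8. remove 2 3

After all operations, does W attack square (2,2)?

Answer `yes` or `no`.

Op 1: place BK@(2,3)
Op 2: place WN@(4,3)
Op 3: remove (4,3)
Op 4: place WQ@(3,4)
Op 5: place WR@(4,2)
Op 6: place BR@(4,3)
Op 7: place WN@(4,4)
Op 8: remove (2,3)
Per-piece attacks for W:
  WQ@(3,4): attacks (3,3) (3,2) (3,1) (3,0) (4,4) (2,4) (1,4) (0,4) (4,3) (2,3) (1,2) (0,1) [ray(1,0) blocked at (4,4); ray(1,-1) blocked at (4,3)]
  WR@(4,2): attacks (4,3) (4,1) (4,0) (3,2) (2,2) (1,2) (0,2) [ray(0,1) blocked at (4,3)]
  WN@(4,4): attacks (3,2) (2,3)
W attacks (2,2): yes

Answer: yes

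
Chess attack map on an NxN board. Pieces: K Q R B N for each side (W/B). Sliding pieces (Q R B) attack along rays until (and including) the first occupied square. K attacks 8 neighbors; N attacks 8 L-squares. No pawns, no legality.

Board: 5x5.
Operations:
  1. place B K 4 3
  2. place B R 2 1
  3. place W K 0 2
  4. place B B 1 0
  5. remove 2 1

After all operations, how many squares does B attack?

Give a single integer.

Answer: 8

Derivation:
Op 1: place BK@(4,3)
Op 2: place BR@(2,1)
Op 3: place WK@(0,2)
Op 4: place BB@(1,0)
Op 5: remove (2,1)
Per-piece attacks for B:
  BB@(1,0): attacks (2,1) (3,2) (4,3) (0,1) [ray(1,1) blocked at (4,3)]
  BK@(4,3): attacks (4,4) (4,2) (3,3) (3,4) (3,2)
Union (8 distinct): (0,1) (2,1) (3,2) (3,3) (3,4) (4,2) (4,3) (4,4)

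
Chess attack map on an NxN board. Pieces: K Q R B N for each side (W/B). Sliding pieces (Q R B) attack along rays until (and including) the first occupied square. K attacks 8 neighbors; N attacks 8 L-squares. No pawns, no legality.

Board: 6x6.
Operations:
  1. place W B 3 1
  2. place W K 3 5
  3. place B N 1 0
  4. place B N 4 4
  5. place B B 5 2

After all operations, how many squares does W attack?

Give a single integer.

Answer: 12

Derivation:
Op 1: place WB@(3,1)
Op 2: place WK@(3,5)
Op 3: place BN@(1,0)
Op 4: place BN@(4,4)
Op 5: place BB@(5,2)
Per-piece attacks for W:
  WB@(3,1): attacks (4,2) (5,3) (4,0) (2,2) (1,3) (0,4) (2,0)
  WK@(3,5): attacks (3,4) (4,5) (2,5) (4,4) (2,4)
Union (12 distinct): (0,4) (1,3) (2,0) (2,2) (2,4) (2,5) (3,4) (4,0) (4,2) (4,4) (4,5) (5,3)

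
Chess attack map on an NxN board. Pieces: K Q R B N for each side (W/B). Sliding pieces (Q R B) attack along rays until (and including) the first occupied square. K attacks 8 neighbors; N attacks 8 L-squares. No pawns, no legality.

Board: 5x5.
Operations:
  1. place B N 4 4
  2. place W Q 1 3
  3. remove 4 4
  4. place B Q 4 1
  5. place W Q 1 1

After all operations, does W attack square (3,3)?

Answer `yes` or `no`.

Answer: yes

Derivation:
Op 1: place BN@(4,4)
Op 2: place WQ@(1,3)
Op 3: remove (4,4)
Op 4: place BQ@(4,1)
Op 5: place WQ@(1,1)
Per-piece attacks for W:
  WQ@(1,1): attacks (1,2) (1,3) (1,0) (2,1) (3,1) (4,1) (0,1) (2,2) (3,3) (4,4) (2,0) (0,2) (0,0) [ray(0,1) blocked at (1,3); ray(1,0) blocked at (4,1)]
  WQ@(1,3): attacks (1,4) (1,2) (1,1) (2,3) (3,3) (4,3) (0,3) (2,4) (2,2) (3,1) (4,0) (0,4) (0,2) [ray(0,-1) blocked at (1,1)]
W attacks (3,3): yes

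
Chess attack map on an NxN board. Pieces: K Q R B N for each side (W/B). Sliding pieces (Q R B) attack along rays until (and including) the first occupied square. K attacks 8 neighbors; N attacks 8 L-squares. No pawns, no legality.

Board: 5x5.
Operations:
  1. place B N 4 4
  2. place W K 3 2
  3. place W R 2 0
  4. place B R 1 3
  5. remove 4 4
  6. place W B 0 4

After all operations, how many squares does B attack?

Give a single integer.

Op 1: place BN@(4,4)
Op 2: place WK@(3,2)
Op 3: place WR@(2,0)
Op 4: place BR@(1,3)
Op 5: remove (4,4)
Op 6: place WB@(0,4)
Per-piece attacks for B:
  BR@(1,3): attacks (1,4) (1,2) (1,1) (1,0) (2,3) (3,3) (4,3) (0,3)
Union (8 distinct): (0,3) (1,0) (1,1) (1,2) (1,4) (2,3) (3,3) (4,3)

Answer: 8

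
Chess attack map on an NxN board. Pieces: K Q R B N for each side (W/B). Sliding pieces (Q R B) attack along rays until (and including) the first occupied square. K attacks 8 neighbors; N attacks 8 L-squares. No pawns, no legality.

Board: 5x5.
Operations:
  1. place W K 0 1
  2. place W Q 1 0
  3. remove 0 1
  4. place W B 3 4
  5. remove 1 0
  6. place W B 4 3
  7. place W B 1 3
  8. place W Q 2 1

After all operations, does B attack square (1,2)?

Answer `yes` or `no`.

Op 1: place WK@(0,1)
Op 2: place WQ@(1,0)
Op 3: remove (0,1)
Op 4: place WB@(3,4)
Op 5: remove (1,0)
Op 6: place WB@(4,3)
Op 7: place WB@(1,3)
Op 8: place WQ@(2,1)
Per-piece attacks for B:
B attacks (1,2): no

Answer: no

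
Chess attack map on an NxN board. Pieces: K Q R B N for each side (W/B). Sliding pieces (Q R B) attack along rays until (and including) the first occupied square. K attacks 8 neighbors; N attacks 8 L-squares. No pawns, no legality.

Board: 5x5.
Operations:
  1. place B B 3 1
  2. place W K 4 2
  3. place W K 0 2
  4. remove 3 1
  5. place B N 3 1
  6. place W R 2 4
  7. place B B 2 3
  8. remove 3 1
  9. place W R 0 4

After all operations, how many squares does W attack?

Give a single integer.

Op 1: place BB@(3,1)
Op 2: place WK@(4,2)
Op 3: place WK@(0,2)
Op 4: remove (3,1)
Op 5: place BN@(3,1)
Op 6: place WR@(2,4)
Op 7: place BB@(2,3)
Op 8: remove (3,1)
Op 9: place WR@(0,4)
Per-piece attacks for W:
  WK@(0,2): attacks (0,3) (0,1) (1,2) (1,3) (1,1)
  WR@(0,4): attacks (0,3) (0,2) (1,4) (2,4) [ray(0,-1) blocked at (0,2); ray(1,0) blocked at (2,4)]
  WR@(2,4): attacks (2,3) (3,4) (4,4) (1,4) (0,4) [ray(0,-1) blocked at (2,3); ray(-1,0) blocked at (0,4)]
  WK@(4,2): attacks (4,3) (4,1) (3,2) (3,3) (3,1)
Union (17 distinct): (0,1) (0,2) (0,3) (0,4) (1,1) (1,2) (1,3) (1,4) (2,3) (2,4) (3,1) (3,2) (3,3) (3,4) (4,1) (4,3) (4,4)

Answer: 17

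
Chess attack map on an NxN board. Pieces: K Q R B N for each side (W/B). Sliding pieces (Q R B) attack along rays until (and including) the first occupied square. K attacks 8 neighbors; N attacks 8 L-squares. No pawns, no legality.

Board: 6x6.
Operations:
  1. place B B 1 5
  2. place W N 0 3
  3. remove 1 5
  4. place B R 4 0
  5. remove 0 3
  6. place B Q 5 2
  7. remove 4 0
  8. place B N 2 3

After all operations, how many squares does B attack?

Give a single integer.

Op 1: place BB@(1,5)
Op 2: place WN@(0,3)
Op 3: remove (1,5)
Op 4: place BR@(4,0)
Op 5: remove (0,3)
Op 6: place BQ@(5,2)
Op 7: remove (4,0)
Op 8: place BN@(2,3)
Per-piece attacks for B:
  BN@(2,3): attacks (3,5) (4,4) (1,5) (0,4) (3,1) (4,2) (1,1) (0,2)
  BQ@(5,2): attacks (5,3) (5,4) (5,5) (5,1) (5,0) (4,2) (3,2) (2,2) (1,2) (0,2) (4,3) (3,4) (2,5) (4,1) (3,0)
Union (21 distinct): (0,2) (0,4) (1,1) (1,2) (1,5) (2,2) (2,5) (3,0) (3,1) (3,2) (3,4) (3,5) (4,1) (4,2) (4,3) (4,4) (5,0) (5,1) (5,3) (5,4) (5,5)

Answer: 21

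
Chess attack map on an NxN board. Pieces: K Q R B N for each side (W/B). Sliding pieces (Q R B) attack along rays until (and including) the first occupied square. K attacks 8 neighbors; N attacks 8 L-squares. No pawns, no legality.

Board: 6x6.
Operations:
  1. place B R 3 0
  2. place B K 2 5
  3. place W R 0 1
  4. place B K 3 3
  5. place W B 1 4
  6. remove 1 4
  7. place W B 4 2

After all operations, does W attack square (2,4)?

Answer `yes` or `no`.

Op 1: place BR@(3,0)
Op 2: place BK@(2,5)
Op 3: place WR@(0,1)
Op 4: place BK@(3,3)
Op 5: place WB@(1,4)
Op 6: remove (1,4)
Op 7: place WB@(4,2)
Per-piece attacks for W:
  WR@(0,1): attacks (0,2) (0,3) (0,4) (0,5) (0,0) (1,1) (2,1) (3,1) (4,1) (5,1)
  WB@(4,2): attacks (5,3) (5,1) (3,3) (3,1) (2,0) [ray(-1,1) blocked at (3,3)]
W attacks (2,4): no

Answer: no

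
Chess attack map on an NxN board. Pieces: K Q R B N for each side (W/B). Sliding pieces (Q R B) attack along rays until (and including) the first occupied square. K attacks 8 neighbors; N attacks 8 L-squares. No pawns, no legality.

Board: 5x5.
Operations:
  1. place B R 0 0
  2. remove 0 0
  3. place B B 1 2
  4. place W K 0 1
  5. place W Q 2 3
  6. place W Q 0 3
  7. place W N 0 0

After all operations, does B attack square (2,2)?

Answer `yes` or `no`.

Answer: no

Derivation:
Op 1: place BR@(0,0)
Op 2: remove (0,0)
Op 3: place BB@(1,2)
Op 4: place WK@(0,1)
Op 5: place WQ@(2,3)
Op 6: place WQ@(0,3)
Op 7: place WN@(0,0)
Per-piece attacks for B:
  BB@(1,2): attacks (2,3) (2,1) (3,0) (0,3) (0,1) [ray(1,1) blocked at (2,3); ray(-1,1) blocked at (0,3); ray(-1,-1) blocked at (0,1)]
B attacks (2,2): no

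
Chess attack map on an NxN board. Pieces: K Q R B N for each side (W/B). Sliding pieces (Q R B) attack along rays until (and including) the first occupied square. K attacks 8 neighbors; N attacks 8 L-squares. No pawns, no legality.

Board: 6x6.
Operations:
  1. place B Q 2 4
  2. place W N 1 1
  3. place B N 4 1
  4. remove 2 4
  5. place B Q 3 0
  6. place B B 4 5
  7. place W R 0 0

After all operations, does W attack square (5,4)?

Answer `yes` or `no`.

Answer: no

Derivation:
Op 1: place BQ@(2,4)
Op 2: place WN@(1,1)
Op 3: place BN@(4,1)
Op 4: remove (2,4)
Op 5: place BQ@(3,0)
Op 6: place BB@(4,5)
Op 7: place WR@(0,0)
Per-piece attacks for W:
  WR@(0,0): attacks (0,1) (0,2) (0,3) (0,4) (0,5) (1,0) (2,0) (3,0) [ray(1,0) blocked at (3,0)]
  WN@(1,1): attacks (2,3) (3,2) (0,3) (3,0)
W attacks (5,4): no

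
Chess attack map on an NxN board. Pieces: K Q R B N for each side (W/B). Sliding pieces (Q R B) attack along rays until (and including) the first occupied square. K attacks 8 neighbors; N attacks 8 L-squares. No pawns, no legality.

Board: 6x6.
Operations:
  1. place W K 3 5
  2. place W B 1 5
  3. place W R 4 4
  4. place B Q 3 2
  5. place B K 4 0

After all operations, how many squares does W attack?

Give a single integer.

Op 1: place WK@(3,5)
Op 2: place WB@(1,5)
Op 3: place WR@(4,4)
Op 4: place BQ@(3,2)
Op 5: place BK@(4,0)
Per-piece attacks for W:
  WB@(1,5): attacks (2,4) (3,3) (4,2) (5,1) (0,4)
  WK@(3,5): attacks (3,4) (4,5) (2,5) (4,4) (2,4)
  WR@(4,4): attacks (4,5) (4,3) (4,2) (4,1) (4,0) (5,4) (3,4) (2,4) (1,4) (0,4) [ray(0,-1) blocked at (4,0)]
Union (14 distinct): (0,4) (1,4) (2,4) (2,5) (3,3) (3,4) (4,0) (4,1) (4,2) (4,3) (4,4) (4,5) (5,1) (5,4)

Answer: 14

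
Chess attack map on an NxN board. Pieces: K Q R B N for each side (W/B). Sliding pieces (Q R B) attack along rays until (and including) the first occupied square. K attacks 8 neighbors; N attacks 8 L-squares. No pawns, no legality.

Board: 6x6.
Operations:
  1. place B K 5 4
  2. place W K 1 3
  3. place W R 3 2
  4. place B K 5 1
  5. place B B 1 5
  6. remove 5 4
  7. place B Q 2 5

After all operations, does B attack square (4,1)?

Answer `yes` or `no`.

Answer: yes

Derivation:
Op 1: place BK@(5,4)
Op 2: place WK@(1,3)
Op 3: place WR@(3,2)
Op 4: place BK@(5,1)
Op 5: place BB@(1,5)
Op 6: remove (5,4)
Op 7: place BQ@(2,5)
Per-piece attacks for B:
  BB@(1,5): attacks (2,4) (3,3) (4,2) (5,1) (0,4) [ray(1,-1) blocked at (5,1)]
  BQ@(2,5): attacks (2,4) (2,3) (2,2) (2,1) (2,0) (3,5) (4,5) (5,5) (1,5) (3,4) (4,3) (5,2) (1,4) (0,3) [ray(-1,0) blocked at (1,5)]
  BK@(5,1): attacks (5,2) (5,0) (4,1) (4,2) (4,0)
B attacks (4,1): yes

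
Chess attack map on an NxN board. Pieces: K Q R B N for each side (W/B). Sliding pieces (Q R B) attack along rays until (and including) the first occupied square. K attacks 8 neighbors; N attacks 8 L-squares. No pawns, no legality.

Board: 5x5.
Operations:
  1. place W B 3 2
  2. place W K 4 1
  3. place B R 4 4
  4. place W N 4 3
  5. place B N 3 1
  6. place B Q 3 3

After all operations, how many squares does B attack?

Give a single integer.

Op 1: place WB@(3,2)
Op 2: place WK@(4,1)
Op 3: place BR@(4,4)
Op 4: place WN@(4,3)
Op 5: place BN@(3,1)
Op 6: place BQ@(3,3)
Per-piece attacks for B:
  BN@(3,1): attacks (4,3) (2,3) (1,2) (1,0)
  BQ@(3,3): attacks (3,4) (3,2) (4,3) (2,3) (1,3) (0,3) (4,4) (4,2) (2,4) (2,2) (1,1) (0,0) [ray(0,-1) blocked at (3,2); ray(1,0) blocked at (4,3); ray(1,1) blocked at (4,4)]
  BR@(4,4): attacks (4,3) (3,4) (2,4) (1,4) (0,4) [ray(0,-1) blocked at (4,3)]
Union (16 distinct): (0,0) (0,3) (0,4) (1,0) (1,1) (1,2) (1,3) (1,4) (2,2) (2,3) (2,4) (3,2) (3,4) (4,2) (4,3) (4,4)

Answer: 16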